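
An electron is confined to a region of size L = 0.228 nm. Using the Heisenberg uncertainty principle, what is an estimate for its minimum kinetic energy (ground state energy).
183.229 meV

Using the uncertainty principle to estimate ground state energy:

1. The position uncertainty is approximately the confinement size:
   Δx ≈ L = 2.280e-10 m

2. From ΔxΔp ≥ ℏ/2, the minimum momentum uncertainty is:
   Δp ≈ ℏ/(2L) = 2.313e-25 kg·m/s

3. The kinetic energy is approximately:
   KE ≈ (Δp)²/(2m) = (2.313e-25)²/(2 × 9.109e-31 kg)
   KE ≈ 2.936e-20 J = 183.229 meV

This is an order-of-magnitude estimate of the ground state energy.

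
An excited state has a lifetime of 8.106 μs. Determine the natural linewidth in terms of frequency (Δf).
9.817 kHz

Using the energy-time uncertainty principle and E = hf:
ΔEΔt ≥ ℏ/2
hΔf·Δt ≥ ℏ/2

The minimum frequency uncertainty is:
Δf = ℏ/(2hτ) = 1/(4πτ)
Δf = 1/(4π × 8.106e-06 s)
Δf = 9.817e+03 Hz = 9.817 kHz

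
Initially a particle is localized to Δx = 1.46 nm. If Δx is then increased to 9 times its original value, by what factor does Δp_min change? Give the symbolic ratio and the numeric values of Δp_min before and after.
Original Δp_min = 3.612 × 10^-26 kg·m/s; new Δp'_min = 4.013 × 10^-27 kg·m/s; ratio Δp'_min/Δp_min = 1/9.

From the uncertainty principle ΔxΔp ≥ ℏ/2, the minimum momentum uncertainty is Δp_min = ℏ/(2Δx).

Original (Δx = 1.46 nm = 1.460e-09 m):
Δp_min = (1.055e-34 J·s)/(2 × 1.460e-09 m) = 3.612e-26 kg·m/s

When Δx → 9Δx:
Δp'_min = ℏ/(2 × 9Δx) = (1/9) × ℏ/(2Δx) = (1/9) × Δp_min
Δp'_min = 1/9 × 3.612e-26 kg·m/s = 4.013e-27 kg·m/s

Since Δp_min ∝ 1/Δx, when Δx is increased to 9 times its original value, Δp_min decreases to 1/9 of its original value.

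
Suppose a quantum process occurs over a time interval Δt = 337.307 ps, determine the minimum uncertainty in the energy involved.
975.687 neV

Using the energy-time uncertainty principle:
ΔEΔt ≥ ℏ/2

The minimum uncertainty in energy is:
ΔE_min = ℏ/(2Δt)
ΔE_min = (1.055e-34 J·s) / (2 × 3.373e-10 s)
ΔE_min = 1.563e-25 J = 975.687 neV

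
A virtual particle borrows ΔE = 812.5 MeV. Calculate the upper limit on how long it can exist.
4.051 × 10^-25 s

Using the energy-time uncertainty principle:
ΔEΔt ≥ ℏ/2

For a virtual particle borrowing energy ΔE, the maximum lifetime is:
Δt_max = ℏ/(2ΔE)

Converting energy:
ΔE = 812.5 MeV = 1.302e-10 J

Δt_max = (1.055e-34 J·s) / (2 × 1.302e-10 J)
Δt_max = 4.051e-25 s = 4.051 × 10^-25 s

Virtual particles with higher borrowed energy exist for shorter times.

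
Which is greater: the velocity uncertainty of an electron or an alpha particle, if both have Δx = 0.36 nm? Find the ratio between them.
The electron has the larger minimum velocity uncertainty, by a ratio of 7294.3.

For both particles, Δp_min = ℏ/(2Δx) = 1.465e-25 kg·m/s (same for both).

The velocity uncertainty is Δv = Δp/m:
- electron: Δv = 1.465e-25 / 9.109e-31 = 1.608e+05 m/s = 160.788 km/s
- alpha particle: Δv = 1.465e-25 / 6.645e-27 = 2.204e+01 m/s = 22.043 m/s

Ratio: 1.608e+05 / 2.204e+01 = 7294.3

The lighter particle has larger velocity uncertainty because Δv ∝ 1/m.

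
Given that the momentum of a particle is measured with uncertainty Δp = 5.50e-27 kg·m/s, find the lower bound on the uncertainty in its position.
9.587 nm

Using the Heisenberg uncertainty principle:
ΔxΔp ≥ ℏ/2

The minimum uncertainty in position is:
Δx_min = ℏ/(2Δp)
Δx_min = (1.055e-34 J·s) / (2 × 5.500e-27 kg·m/s)
Δx_min = 9.587e-09 m = 9.587 nm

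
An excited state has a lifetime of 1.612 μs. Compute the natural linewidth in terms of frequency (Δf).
49.366 kHz

Using the energy-time uncertainty principle and E = hf:
ΔEΔt ≥ ℏ/2
hΔf·Δt ≥ ℏ/2

The minimum frequency uncertainty is:
Δf = ℏ/(2hτ) = 1/(4πτ)
Δf = 1/(4π × 1.612e-06 s)
Δf = 4.937e+04 Hz = 49.366 kHz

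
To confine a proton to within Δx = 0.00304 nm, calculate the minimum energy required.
561.315 meV

Localizing a particle requires giving it sufficient momentum uncertainty:

1. From uncertainty principle: Δp ≥ ℏ/(2Δx)
   Δp_min = (1.055e-34 J·s) / (2 × 3.040e-12 m)
   Δp_min = 1.734e-23 kg·m/s

2. This momentum uncertainty corresponds to kinetic energy:
   KE ≈ (Δp)²/(2m) = (1.734e-23)²/(2 × 1.673e-27 kg)
   KE = 8.993e-20 J = 561.315 meV

Tighter localization requires more energy.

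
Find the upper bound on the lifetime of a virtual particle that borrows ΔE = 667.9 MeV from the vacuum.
4.927 × 10^-25 s

Using the energy-time uncertainty principle:
ΔEΔt ≥ ℏ/2

For a virtual particle borrowing energy ΔE, the maximum lifetime is:
Δt_max = ℏ/(2ΔE)

Converting energy:
ΔE = 667.9 MeV = 1.070e-10 J

Δt_max = (1.055e-34 J·s) / (2 × 1.070e-10 J)
Δt_max = 4.927e-25 s = 4.927 × 10^-25 s

Virtual particles with higher borrowed energy exist for shorter times.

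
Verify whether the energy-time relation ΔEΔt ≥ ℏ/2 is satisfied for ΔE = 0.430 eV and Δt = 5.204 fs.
Yes, it satisfies the uncertainty relation.

Calculate the product ΔEΔt:
ΔE = 0.430 eV = 6.889e-20 J
ΔEΔt = (6.889e-20 J) × (5.204e-15 s)
ΔEΔt = 3.585e-34 J·s

Compare to the minimum allowed value ℏ/2:
ℏ/2 = 5.273e-35 J·s

Since ΔEΔt = 3.585e-34 J·s ≥ 5.273e-35 J·s = ℏ/2,
this satisfies the uncertainty relation.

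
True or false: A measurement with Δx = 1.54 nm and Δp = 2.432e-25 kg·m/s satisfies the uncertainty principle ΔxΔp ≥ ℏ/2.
Yes, it satisfies the uncertainty principle.

Calculate the product ΔxΔp:
ΔxΔp = (1.540e-09 m) × (2.432e-25 kg·m/s)
ΔxΔp = 3.745e-34 J·s

Compare to the minimum allowed value ℏ/2:
ℏ/2 = 5.273e-35 J·s

Since ΔxΔp = 3.745e-34 J·s ≥ 5.273e-35 J·s = ℏ/2,
the measurement satisfies the uncertainty principle.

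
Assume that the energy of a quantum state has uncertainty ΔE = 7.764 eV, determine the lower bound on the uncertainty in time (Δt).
42.389 as

Using the energy-time uncertainty principle:
ΔEΔt ≥ ℏ/2

The minimum uncertainty in time is:
Δt_min = ℏ/(2ΔE)
Δt_min = (1.055e-34 J·s) / (2 × 1.244e-18 J)
Δt_min = 4.239e-17 s = 42.389 as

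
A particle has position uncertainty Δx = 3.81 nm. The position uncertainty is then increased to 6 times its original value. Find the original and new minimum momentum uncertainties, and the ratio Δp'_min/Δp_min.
Original Δp_min = 1.384 × 10^-26 kg·m/s; new Δp'_min = 2.307 × 10^-27 kg·m/s; ratio Δp'_min/Δp_min = 1/6.

From the uncertainty principle ΔxΔp ≥ ℏ/2, the minimum momentum uncertainty is Δp_min = ℏ/(2Δx).

Original (Δx = 3.81 nm = 3.810e-09 m):
Δp_min = (1.055e-34 J·s)/(2 × 3.810e-09 m) = 1.384e-26 kg·m/s

When Δx → 6Δx:
Δp'_min = ℏ/(2 × 6Δx) = (1/6) × ℏ/(2Δx) = (1/6) × Δp_min
Δp'_min = 1/6 × 1.384e-26 kg·m/s = 2.307e-27 kg·m/s

Since Δp_min ∝ 1/Δx, when Δx is increased to 6 times its original value, Δp_min decreases to 1/6 of its original value.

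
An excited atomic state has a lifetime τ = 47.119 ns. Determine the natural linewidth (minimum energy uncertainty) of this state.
6.985 neV

Using the energy-time uncertainty principle:
ΔEΔt ≥ ℏ/2

The lifetime τ represents the time uncertainty Δt.
The natural linewidth (minimum energy uncertainty) is:

ΔE = ℏ/(2τ)
ΔE = (1.055e-34 J·s) / (2 × 4.712e-08 s)
ΔE = 1.119e-27 J = 6.985 neV

This natural linewidth limits the precision of spectroscopic measurements.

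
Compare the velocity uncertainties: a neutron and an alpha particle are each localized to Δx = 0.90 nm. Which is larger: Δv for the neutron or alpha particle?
The neutron has the larger minimum velocity uncertainty, by a ratio of 4.0.

For both particles, Δp_min = ℏ/(2Δx) = 5.859e-26 kg·m/s (same for both).

The velocity uncertainty is Δv = Δp/m:
- neutron: Δv = 5.859e-26 / 1.675e-27 = 3.498e+01 m/s = 34.979 m/s
- alpha particle: Δv = 5.859e-26 / 6.645e-27 = 8.817e+00 m/s = 8.817 m/s

Ratio: 3.498e+01 / 8.817e+00 = 4.0

The lighter particle has larger velocity uncertainty because Δv ∝ 1/m.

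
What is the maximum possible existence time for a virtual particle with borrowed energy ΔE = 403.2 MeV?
8.162 × 10^-25 s

Using the energy-time uncertainty principle:
ΔEΔt ≥ ℏ/2

For a virtual particle borrowing energy ΔE, the maximum lifetime is:
Δt_max = ℏ/(2ΔE)

Converting energy:
ΔE = 403.2 MeV = 6.460e-11 J

Δt_max = (1.055e-34 J·s) / (2 × 6.460e-11 J)
Δt_max = 8.162e-25 s = 8.162 × 10^-25 s

Virtual particles with higher borrowed energy exist for shorter times.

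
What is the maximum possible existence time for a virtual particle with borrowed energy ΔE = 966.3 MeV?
3.406 × 10^-25 s

Using the energy-time uncertainty principle:
ΔEΔt ≥ ℏ/2

For a virtual particle borrowing energy ΔE, the maximum lifetime is:
Δt_max = ℏ/(2ΔE)

Converting energy:
ΔE = 966.3 MeV = 1.548e-10 J

Δt_max = (1.055e-34 J·s) / (2 × 1.548e-10 J)
Δt_max = 3.406e-25 s = 3.406 × 10^-25 s

Virtual particles with higher borrowed energy exist for shorter times.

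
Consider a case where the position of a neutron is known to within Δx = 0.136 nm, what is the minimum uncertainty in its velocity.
231.479 m/s

Using the Heisenberg uncertainty principle and Δp = mΔv:
ΔxΔp ≥ ℏ/2
Δx(mΔv) ≥ ℏ/2

The minimum uncertainty in velocity is:
Δv_min = ℏ/(2mΔx)
Δv_min = (1.055e-34 J·s) / (2 × 1.675e-27 kg × 1.360e-10 m)
Δv_min = 2.315e+02 m/s = 231.479 m/s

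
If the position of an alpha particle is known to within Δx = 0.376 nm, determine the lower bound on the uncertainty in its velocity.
21.105 m/s

Using the Heisenberg uncertainty principle and Δp = mΔv:
ΔxΔp ≥ ℏ/2
Δx(mΔv) ≥ ℏ/2

The minimum uncertainty in velocity is:
Δv_min = ℏ/(2mΔx)
Δv_min = (1.055e-34 J·s) / (2 × 6.645e-27 kg × 3.760e-10 m)
Δv_min = 2.111e+01 m/s = 21.105 m/s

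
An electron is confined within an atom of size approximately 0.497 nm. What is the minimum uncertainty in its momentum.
1.061 × 10^-25 kg·m/s

Using the Heisenberg uncertainty principle:
ΔxΔp ≥ ℏ/2

With Δx ≈ L = 4.970e-10 m (the confinement size):
Δp_min = ℏ/(2Δx)
Δp_min = (1.055e-34 J·s) / (2 × 4.970e-10 m)
Δp_min = 1.061e-25 kg·m/s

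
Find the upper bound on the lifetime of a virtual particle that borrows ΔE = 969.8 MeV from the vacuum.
3.394 × 10^-25 s

Using the energy-time uncertainty principle:
ΔEΔt ≥ ℏ/2

For a virtual particle borrowing energy ΔE, the maximum lifetime is:
Δt_max = ℏ/(2ΔE)

Converting energy:
ΔE = 969.8 MeV = 1.554e-10 J

Δt_max = (1.055e-34 J·s) / (2 × 1.554e-10 J)
Δt_max = 3.394e-25 s = 3.394 × 10^-25 s

Virtual particles with higher borrowed energy exist for shorter times.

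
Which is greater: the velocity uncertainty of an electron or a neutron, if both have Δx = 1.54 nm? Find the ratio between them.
The electron has the larger minimum velocity uncertainty, by a ratio of 1838.7.

For both particles, Δp_min = ℏ/(2Δx) = 3.424e-26 kg·m/s (same for both).

The velocity uncertainty is Δv = Δp/m:
- electron: Δv = 3.424e-26 / 9.109e-31 = 3.759e+04 m/s = 37.587 km/s
- neutron: Δv = 3.424e-26 / 1.675e-27 = 2.044e+01 m/s = 20.442 m/s

Ratio: 3.759e+04 / 2.044e+01 = 1838.7

The lighter particle has larger velocity uncertainty because Δv ∝ 1/m.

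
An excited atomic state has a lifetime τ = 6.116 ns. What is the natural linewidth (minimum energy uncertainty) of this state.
53.811 neV

Using the energy-time uncertainty principle:
ΔEΔt ≥ ℏ/2

The lifetime τ represents the time uncertainty Δt.
The natural linewidth (minimum energy uncertainty) is:

ΔE = ℏ/(2τ)
ΔE = (1.055e-34 J·s) / (2 × 6.116e-09 s)
ΔE = 8.621e-27 J = 53.811 neV

This natural linewidth limits the precision of spectroscopic measurements.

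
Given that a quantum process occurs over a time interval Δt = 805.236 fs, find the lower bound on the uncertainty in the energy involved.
408.707 μeV

Using the energy-time uncertainty principle:
ΔEΔt ≥ ℏ/2

The minimum uncertainty in energy is:
ΔE_min = ℏ/(2Δt)
ΔE_min = (1.055e-34 J·s) / (2 × 8.052e-13 s)
ΔE_min = 6.548e-23 J = 408.707 μeV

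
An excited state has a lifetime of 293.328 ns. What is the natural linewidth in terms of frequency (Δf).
271.292 kHz

Using the energy-time uncertainty principle and E = hf:
ΔEΔt ≥ ℏ/2
hΔf·Δt ≥ ℏ/2

The minimum frequency uncertainty is:
Δf = ℏ/(2hτ) = 1/(4πτ)
Δf = 1/(4π × 2.933e-07 s)
Δf = 2.713e+05 Hz = 271.292 kHz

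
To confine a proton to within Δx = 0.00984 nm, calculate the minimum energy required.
53.575 meV

Localizing a particle requires giving it sufficient momentum uncertainty:

1. From uncertainty principle: Δp ≥ ℏ/(2Δx)
   Δp_min = (1.055e-34 J·s) / (2 × 9.840e-12 m)
   Δp_min = 5.359e-24 kg·m/s

2. This momentum uncertainty corresponds to kinetic energy:
   KE ≈ (Δp)²/(2m) = (5.359e-24)²/(2 × 1.673e-27 kg)
   KE = 8.584e-21 J = 53.575 meV

Tighter localization requires more energy.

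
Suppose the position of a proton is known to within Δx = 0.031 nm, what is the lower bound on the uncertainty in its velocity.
1.017 km/s

Using the Heisenberg uncertainty principle and Δp = mΔv:
ΔxΔp ≥ ℏ/2
Δx(mΔv) ≥ ℏ/2

The minimum uncertainty in velocity is:
Δv_min = ℏ/(2mΔx)
Δv_min = (1.055e-34 J·s) / (2 × 1.673e-27 kg × 3.100e-11 m)
Δv_min = 1.017e+03 m/s = 1.017 km/s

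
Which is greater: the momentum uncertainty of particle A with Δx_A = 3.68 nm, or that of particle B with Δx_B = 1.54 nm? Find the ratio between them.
Particle B has the larger minimum momentum uncertainty, by a factor of 2.39.

For each particle, the minimum momentum uncertainty is Δp_min = ℏ/(2Δx):

Particle A: Δp_A = ℏ/(2×3.680e-09 m) = 1.433e-26 kg·m/s
Particle B: Δp_B = ℏ/(2×1.540e-09 m) = 3.424e-26 kg·m/s

Ratio: Δp_B/Δp_A = 2.39

Since Δp_min ∝ 1/Δx, the particle with smaller position uncertainty (B) has larger momentum uncertainty.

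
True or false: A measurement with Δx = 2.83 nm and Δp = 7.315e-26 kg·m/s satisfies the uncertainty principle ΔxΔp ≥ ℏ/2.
Yes, it satisfies the uncertainty principle.

Calculate the product ΔxΔp:
ΔxΔp = (2.830e-09 m) × (7.315e-26 kg·m/s)
ΔxΔp = 2.070e-34 J·s

Compare to the minimum allowed value ℏ/2:
ℏ/2 = 5.273e-35 J·s

Since ΔxΔp = 2.070e-34 J·s ≥ 5.273e-35 J·s = ℏ/2,
the measurement satisfies the uncertainty principle.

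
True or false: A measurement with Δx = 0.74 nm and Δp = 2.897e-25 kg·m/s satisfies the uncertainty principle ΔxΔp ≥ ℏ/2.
Yes, it satisfies the uncertainty principle.

Calculate the product ΔxΔp:
ΔxΔp = (7.400e-10 m) × (2.897e-25 kg·m/s)
ΔxΔp = 2.144e-34 J·s

Compare to the minimum allowed value ℏ/2:
ℏ/2 = 5.273e-35 J·s

Since ΔxΔp = 2.144e-34 J·s ≥ 5.273e-35 J·s = ℏ/2,
the measurement satisfies the uncertainty principle.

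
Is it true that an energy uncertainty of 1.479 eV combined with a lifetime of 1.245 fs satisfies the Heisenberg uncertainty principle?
Yes, it satisfies the uncertainty relation.

Calculate the product ΔEΔt:
ΔE = 1.479 eV = 2.370e-19 J
ΔEΔt = (2.370e-19 J) × (1.245e-15 s)
ΔEΔt = 2.950e-34 J·s

Compare to the minimum allowed value ℏ/2:
ℏ/2 = 5.273e-35 J·s

Since ΔEΔt = 2.950e-34 J·s ≥ 5.273e-35 J·s = ℏ/2,
this satisfies the uncertainty relation.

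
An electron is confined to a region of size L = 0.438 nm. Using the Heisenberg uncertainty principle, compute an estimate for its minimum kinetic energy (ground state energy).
49.649 meV

Using the uncertainty principle to estimate ground state energy:

1. The position uncertainty is approximately the confinement size:
   Δx ≈ L = 4.380e-10 m

2. From ΔxΔp ≥ ℏ/2, the minimum momentum uncertainty is:
   Δp ≈ ℏ/(2L) = 1.204e-25 kg·m/s

3. The kinetic energy is approximately:
   KE ≈ (Δp)²/(2m) = (1.204e-25)²/(2 × 9.109e-31 kg)
   KE ≈ 7.955e-21 J = 49.649 meV

This is an order-of-magnitude estimate of the ground state energy.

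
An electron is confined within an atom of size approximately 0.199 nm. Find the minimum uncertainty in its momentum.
2.650 × 10^-25 kg·m/s

Using the Heisenberg uncertainty principle:
ΔxΔp ≥ ℏ/2

With Δx ≈ L = 1.990e-10 m (the confinement size):
Δp_min = ℏ/(2Δx)
Δp_min = (1.055e-34 J·s) / (2 × 1.990e-10 m)
Δp_min = 2.650e-25 kg·m/s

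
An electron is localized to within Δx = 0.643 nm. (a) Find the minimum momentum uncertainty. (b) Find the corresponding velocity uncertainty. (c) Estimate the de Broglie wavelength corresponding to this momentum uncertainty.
(a) Δp_min = 8.200 × 10^-26 kg·m/s
(b) Δv_min = 90.021 km/s
(c) λ_dB = 8.080 nm

Step-by-step:

(a) From the uncertainty principle:
Δp_min = ℏ/(2Δx) = (1.055e-34 J·s)/(2 × 6.430e-10 m) = 8.200e-26 kg·m/s

(b) The velocity uncertainty:
Δv = Δp/m = (8.200e-26 kg·m/s)/(9.109e-31 kg) = 9.002e+04 m/s = 90.021 km/s

(c) The de Broglie wavelength for this momentum:
λ = h/p = (6.626e-34 J·s)/(8.200e-26 kg·m/s) = 8.080e-09 m = 8.080 nm

Note: The de Broglie wavelength is comparable to the localization size, as expected from wave-particle duality.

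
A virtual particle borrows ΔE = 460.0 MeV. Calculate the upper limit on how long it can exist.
7.154 × 10^-25 s

Using the energy-time uncertainty principle:
ΔEΔt ≥ ℏ/2

For a virtual particle borrowing energy ΔE, the maximum lifetime is:
Δt_max = ℏ/(2ΔE)

Converting energy:
ΔE = 460.0 MeV = 7.370e-11 J

Δt_max = (1.055e-34 J·s) / (2 × 7.370e-11 J)
Δt_max = 7.154e-25 s = 7.154 × 10^-25 s

Virtual particles with higher borrowed energy exist for shorter times.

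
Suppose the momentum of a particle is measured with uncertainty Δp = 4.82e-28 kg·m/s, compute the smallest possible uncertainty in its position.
109.395 nm

Using the Heisenberg uncertainty principle:
ΔxΔp ≥ ℏ/2

The minimum uncertainty in position is:
Δx_min = ℏ/(2Δp)
Δx_min = (1.055e-34 J·s) / (2 × 4.820e-28 kg·m/s)
Δx_min = 1.094e-07 m = 109.395 nm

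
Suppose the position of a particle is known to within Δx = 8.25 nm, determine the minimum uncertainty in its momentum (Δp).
6.391 × 10^-27 kg·m/s

Using the Heisenberg uncertainty principle:
ΔxΔp ≥ ℏ/2

The minimum uncertainty in momentum is:
Δp_min = ℏ/(2Δx)
Δp_min = (1.055e-34 J·s) / (2 × 8.250e-09 m)
Δp_min = 6.391e-27 kg·m/s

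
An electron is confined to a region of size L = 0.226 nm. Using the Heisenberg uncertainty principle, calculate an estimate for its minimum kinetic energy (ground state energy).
186.486 meV

Using the uncertainty principle to estimate ground state energy:

1. The position uncertainty is approximately the confinement size:
   Δx ≈ L = 2.260e-10 m

2. From ΔxΔp ≥ ℏ/2, the minimum momentum uncertainty is:
   Δp ≈ ℏ/(2L) = 2.333e-25 kg·m/s

3. The kinetic energy is approximately:
   KE ≈ (Δp)²/(2m) = (2.333e-25)²/(2 × 9.109e-31 kg)
   KE ≈ 2.988e-20 J = 186.486 meV

This is an order-of-magnitude estimate of the ground state energy.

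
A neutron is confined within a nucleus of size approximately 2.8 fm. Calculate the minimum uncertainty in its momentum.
1.883 × 10^-20 kg·m/s

Using the Heisenberg uncertainty principle:
ΔxΔp ≥ ℏ/2

With Δx ≈ L = 2.800e-15 m (the confinement size):
Δp_min = ℏ/(2Δx)
Δp_min = (1.055e-34 J·s) / (2 × 2.800e-15 m)
Δp_min = 1.883e-20 kg·m/s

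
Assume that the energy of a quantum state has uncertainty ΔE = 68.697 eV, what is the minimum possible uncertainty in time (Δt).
4.791 as

Using the energy-time uncertainty principle:
ΔEΔt ≥ ℏ/2

The minimum uncertainty in time is:
Δt_min = ℏ/(2ΔE)
Δt_min = (1.055e-34 J·s) / (2 × 1.101e-17 J)
Δt_min = 4.791e-18 s = 4.791 as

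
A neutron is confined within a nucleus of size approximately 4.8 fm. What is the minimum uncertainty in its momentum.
1.099 × 10^-20 kg·m/s

Using the Heisenberg uncertainty principle:
ΔxΔp ≥ ℏ/2

With Δx ≈ L = 4.800e-15 m (the confinement size):
Δp_min = ℏ/(2Δx)
Δp_min = (1.055e-34 J·s) / (2 × 4.800e-15 m)
Δp_min = 1.099e-20 kg·m/s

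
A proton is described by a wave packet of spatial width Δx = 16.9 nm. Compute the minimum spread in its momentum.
3.120 × 10^-27 kg·m/s

For a wave packet, the spatial width Δx and momentum spread Δp are related by the uncertainty principle:
ΔxΔp ≥ ℏ/2

The minimum momentum spread is:
Δp_min = ℏ/(2Δx)
Δp_min = (1.055e-34 J·s) / (2 × 1.690e-08 m)
Δp_min = 3.120e-27 kg·m/s

A wave packet cannot have both a well-defined position and well-defined momentum.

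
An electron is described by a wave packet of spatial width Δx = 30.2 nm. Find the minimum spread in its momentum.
1.746 × 10^-27 kg·m/s

For a wave packet, the spatial width Δx and momentum spread Δp are related by the uncertainty principle:
ΔxΔp ≥ ℏ/2

The minimum momentum spread is:
Δp_min = ℏ/(2Δx)
Δp_min = (1.055e-34 J·s) / (2 × 3.020e-08 m)
Δp_min = 1.746e-27 kg·m/s

A wave packet cannot have both a well-defined position and well-defined momentum.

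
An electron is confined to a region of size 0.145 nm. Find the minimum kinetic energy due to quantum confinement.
453.030 meV

Using the uncertainty principle:

1. Position uncertainty: Δx ≈ 1.450e-10 m
2. Minimum momentum uncertainty: Δp = ℏ/(2Δx) = 3.636e-25 kg·m/s
3. Minimum kinetic energy:
   KE = (Δp)²/(2m) = (3.636e-25)²/(2 × 9.109e-31 kg)
   KE = 7.258e-20 J = 453.030 meV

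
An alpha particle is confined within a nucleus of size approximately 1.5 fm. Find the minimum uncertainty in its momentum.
3.515 × 10^-20 kg·m/s

Using the Heisenberg uncertainty principle:
ΔxΔp ≥ ℏ/2

With Δx ≈ L = 1.500e-15 m (the confinement size):
Δp_min = ℏ/(2Δx)
Δp_min = (1.055e-34 J·s) / (2 × 1.500e-15 m)
Δp_min = 3.515e-20 kg·m/s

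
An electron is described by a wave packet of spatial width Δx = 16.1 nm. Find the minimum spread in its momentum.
3.275 × 10^-27 kg·m/s

For a wave packet, the spatial width Δx and momentum spread Δp are related by the uncertainty principle:
ΔxΔp ≥ ℏ/2

The minimum momentum spread is:
Δp_min = ℏ/(2Δx)
Δp_min = (1.055e-34 J·s) / (2 × 1.610e-08 m)
Δp_min = 3.275e-27 kg·m/s

A wave packet cannot have both a well-defined position and well-defined momentum.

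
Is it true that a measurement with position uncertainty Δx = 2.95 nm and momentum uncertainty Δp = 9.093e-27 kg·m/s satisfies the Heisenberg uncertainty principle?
No, it violates the uncertainty principle (impossible measurement).

Calculate the product ΔxΔp:
ΔxΔp = (2.950e-09 m) × (9.093e-27 kg·m/s)
ΔxΔp = 2.682e-35 J·s

Compare to the minimum allowed value ℏ/2:
ℏ/2 = 5.273e-35 J·s

Since ΔxΔp = 2.682e-35 J·s < 5.273e-35 J·s = ℏ/2,
the measurement violates the uncertainty principle.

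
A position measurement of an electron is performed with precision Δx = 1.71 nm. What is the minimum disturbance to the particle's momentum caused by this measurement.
3.084 × 10^-26 kg·m/s

The uncertainty principle implies that measuring position disturbs momentum:
ΔxΔp ≥ ℏ/2

When we measure position with precision Δx, we necessarily introduce a momentum uncertainty:
Δp ≥ ℏ/(2Δx)
Δp_min = (1.055e-34 J·s) / (2 × 1.710e-09 m)
Δp_min = 3.084e-26 kg·m/s

The more precisely we measure position, the greater the momentum disturbance.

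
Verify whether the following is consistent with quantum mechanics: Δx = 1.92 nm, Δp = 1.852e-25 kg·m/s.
Yes, it satisfies the uncertainty principle.

Calculate the product ΔxΔp:
ΔxΔp = (1.920e-09 m) × (1.852e-25 kg·m/s)
ΔxΔp = 3.556e-34 J·s

Compare to the minimum allowed value ℏ/2:
ℏ/2 = 5.273e-35 J·s

Since ΔxΔp = 3.556e-34 J·s ≥ 5.273e-35 J·s = ℏ/2,
the measurement satisfies the uncertainty principle.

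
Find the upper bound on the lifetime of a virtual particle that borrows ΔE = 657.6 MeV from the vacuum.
5.005 × 10^-25 s

Using the energy-time uncertainty principle:
ΔEΔt ≥ ℏ/2

For a virtual particle borrowing energy ΔE, the maximum lifetime is:
Δt_max = ℏ/(2ΔE)

Converting energy:
ΔE = 657.6 MeV = 1.054e-10 J

Δt_max = (1.055e-34 J·s) / (2 × 1.054e-10 J)
Δt_max = 5.005e-25 s = 5.005 × 10^-25 s

Virtual particles with higher borrowed energy exist for shorter times.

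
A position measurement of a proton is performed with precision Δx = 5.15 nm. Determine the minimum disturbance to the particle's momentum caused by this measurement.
1.024 × 10^-26 kg·m/s

The uncertainty principle implies that measuring position disturbs momentum:
ΔxΔp ≥ ℏ/2

When we measure position with precision Δx, we necessarily introduce a momentum uncertainty:
Δp ≥ ℏ/(2Δx)
Δp_min = (1.055e-34 J·s) / (2 × 5.150e-09 m)
Δp_min = 1.024e-26 kg·m/s

The more precisely we measure position, the greater the momentum disturbance.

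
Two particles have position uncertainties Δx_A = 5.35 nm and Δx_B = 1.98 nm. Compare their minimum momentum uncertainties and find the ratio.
Particle B has the larger minimum momentum uncertainty, by a factor of 2.70.

For each particle, the minimum momentum uncertainty is Δp_min = ℏ/(2Δx):

Particle A: Δp_A = ℏ/(2×5.350e-09 m) = 9.856e-27 kg·m/s
Particle B: Δp_B = ℏ/(2×1.980e-09 m) = 2.663e-26 kg·m/s

Ratio: Δp_B/Δp_A = 2.70

Since Δp_min ∝ 1/Δx, the particle with smaller position uncertainty (B) has larger momentum uncertainty.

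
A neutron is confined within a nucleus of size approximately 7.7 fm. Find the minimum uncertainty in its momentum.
6.848 × 10^-21 kg·m/s

Using the Heisenberg uncertainty principle:
ΔxΔp ≥ ℏ/2

With Δx ≈ L = 7.700e-15 m (the confinement size):
Δp_min = ℏ/(2Δx)
Δp_min = (1.055e-34 J·s) / (2 × 7.700e-15 m)
Δp_min = 6.848e-21 kg·m/s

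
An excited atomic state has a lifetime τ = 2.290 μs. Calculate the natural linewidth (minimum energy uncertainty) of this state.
143.714 peV

Using the energy-time uncertainty principle:
ΔEΔt ≥ ℏ/2

The lifetime τ represents the time uncertainty Δt.
The natural linewidth (minimum energy uncertainty) is:

ΔE = ℏ/(2τ)
ΔE = (1.055e-34 J·s) / (2 × 2.290e-06 s)
ΔE = 2.303e-29 J = 143.714 peV

This natural linewidth limits the precision of spectroscopic measurements.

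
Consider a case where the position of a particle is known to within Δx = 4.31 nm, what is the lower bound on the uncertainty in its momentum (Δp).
1.223 × 10^-26 kg·m/s

Using the Heisenberg uncertainty principle:
ΔxΔp ≥ ℏ/2

The minimum uncertainty in momentum is:
Δp_min = ℏ/(2Δx)
Δp_min = (1.055e-34 J·s) / (2 × 4.310e-09 m)
Δp_min = 1.223e-26 kg·m/s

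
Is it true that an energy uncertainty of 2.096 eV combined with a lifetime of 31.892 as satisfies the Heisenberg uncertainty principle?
No, it violates the uncertainty relation.

Calculate the product ΔEΔt:
ΔE = 2.096 eV = 3.358e-19 J
ΔEΔt = (3.358e-19 J) × (3.189e-17 s)
ΔEΔt = 1.071e-35 J·s

Compare to the minimum allowed value ℏ/2:
ℏ/2 = 5.273e-35 J·s

Since ΔEΔt = 1.071e-35 J·s < 5.273e-35 J·s = ℏ/2,
this violates the uncertainty relation.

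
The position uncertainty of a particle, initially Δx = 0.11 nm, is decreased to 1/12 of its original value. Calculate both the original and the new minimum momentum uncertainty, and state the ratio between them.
Original Δp_min = 4.794 × 10^-25 kg·m/s; new Δp'_min = 5.752 × 10^-24 kg·m/s; ratio Δp'_min/Δp_min = 12.

From the uncertainty principle ΔxΔp ≥ ℏ/2, the minimum momentum uncertainty is Δp_min = ℏ/(2Δx).

Original (Δx = 0.11 nm = 1.100e-10 m):
Δp_min = (1.055e-34 J·s)/(2 × 1.100e-10 m) = 4.794e-25 kg·m/s

When Δx → (1/12)Δx:
Δp'_min = ℏ/(2 × (1/12)Δx) = 12 × ℏ/(2Δx) = 12 × Δp_min
Δp'_min = 12 × 4.794e-25 kg·m/s = 5.752e-24 kg·m/s

Since Δp_min ∝ 1/Δx, when Δx is decreased to 1/12 of its original value, Δp_min increases to 12 times its original value.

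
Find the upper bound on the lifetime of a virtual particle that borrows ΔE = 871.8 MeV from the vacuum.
3.775 × 10^-25 s

Using the energy-time uncertainty principle:
ΔEΔt ≥ ℏ/2

For a virtual particle borrowing energy ΔE, the maximum lifetime is:
Δt_max = ℏ/(2ΔE)

Converting energy:
ΔE = 871.8 MeV = 1.397e-10 J

Δt_max = (1.055e-34 J·s) / (2 × 1.397e-10 J)
Δt_max = 3.775e-25 s = 3.775 × 10^-25 s

Virtual particles with higher borrowed energy exist for shorter times.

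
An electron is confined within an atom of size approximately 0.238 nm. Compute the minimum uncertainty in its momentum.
2.215 × 10^-25 kg·m/s

Using the Heisenberg uncertainty principle:
ΔxΔp ≥ ℏ/2

With Δx ≈ L = 2.380e-10 m (the confinement size):
Δp_min = ℏ/(2Δx)
Δp_min = (1.055e-34 J·s) / (2 × 2.380e-10 m)
Δp_min = 2.215e-25 kg·m/s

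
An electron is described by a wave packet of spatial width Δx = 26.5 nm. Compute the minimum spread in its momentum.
1.990 × 10^-27 kg·m/s

For a wave packet, the spatial width Δx and momentum spread Δp are related by the uncertainty principle:
ΔxΔp ≥ ℏ/2

The minimum momentum spread is:
Δp_min = ℏ/(2Δx)
Δp_min = (1.055e-34 J·s) / (2 × 2.650e-08 m)
Δp_min = 1.990e-27 kg·m/s

A wave packet cannot have both a well-defined position and well-defined momentum.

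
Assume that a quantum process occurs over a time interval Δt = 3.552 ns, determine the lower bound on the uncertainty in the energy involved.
92.654 neV

Using the energy-time uncertainty principle:
ΔEΔt ≥ ℏ/2

The minimum uncertainty in energy is:
ΔE_min = ℏ/(2Δt)
ΔE_min = (1.055e-34 J·s) / (2 × 3.552e-09 s)
ΔE_min = 1.484e-26 J = 92.654 neV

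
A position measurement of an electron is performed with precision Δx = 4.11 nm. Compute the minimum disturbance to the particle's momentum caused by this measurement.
1.283 × 10^-26 kg·m/s

The uncertainty principle implies that measuring position disturbs momentum:
ΔxΔp ≥ ℏ/2

When we measure position with precision Δx, we necessarily introduce a momentum uncertainty:
Δp ≥ ℏ/(2Δx)
Δp_min = (1.055e-34 J·s) / (2 × 4.110e-09 m)
Δp_min = 1.283e-26 kg·m/s

The more precisely we measure position, the greater the momentum disturbance.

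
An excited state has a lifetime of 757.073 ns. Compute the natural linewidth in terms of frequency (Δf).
105.112 kHz

Using the energy-time uncertainty principle and E = hf:
ΔEΔt ≥ ℏ/2
hΔf·Δt ≥ ℏ/2

The minimum frequency uncertainty is:
Δf = ℏ/(2hτ) = 1/(4πτ)
Δf = 1/(4π × 7.571e-07 s)
Δf = 1.051e+05 Hz = 105.112 kHz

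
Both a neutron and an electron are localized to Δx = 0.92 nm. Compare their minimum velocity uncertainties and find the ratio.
The electron has the larger minimum velocity uncertainty, by a ratio of 1838.7.

For both particles, Δp_min = ℏ/(2Δx) = 5.731e-26 kg·m/s (same for both).

The velocity uncertainty is Δv = Δp/m:
- neutron: Δv = 5.731e-26 / 1.675e-27 = 3.422e+01 m/s = 34.219 m/s
- electron: Δv = 5.731e-26 / 9.109e-31 = 6.292e+04 m/s = 62.917 km/s

Ratio: 6.292e+04 / 3.422e+01 = 1838.7

The lighter particle has larger velocity uncertainty because Δv ∝ 1/m.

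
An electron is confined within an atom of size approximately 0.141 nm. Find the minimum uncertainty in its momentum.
3.740 × 10^-25 kg·m/s

Using the Heisenberg uncertainty principle:
ΔxΔp ≥ ℏ/2

With Δx ≈ L = 1.410e-10 m (the confinement size):
Δp_min = ℏ/(2Δx)
Δp_min = (1.055e-34 J·s) / (2 × 1.410e-10 m)
Δp_min = 3.740e-25 kg·m/s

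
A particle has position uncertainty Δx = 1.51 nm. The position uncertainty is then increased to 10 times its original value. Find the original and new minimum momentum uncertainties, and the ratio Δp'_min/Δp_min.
Original Δp_min = 3.492 × 10^-26 kg·m/s; new Δp'_min = 3.492 × 10^-27 kg·m/s; ratio Δp'_min/Δp_min = 1/10.

From the uncertainty principle ΔxΔp ≥ ℏ/2, the minimum momentum uncertainty is Δp_min = ℏ/(2Δx).

Original (Δx = 1.51 nm = 1.510e-09 m):
Δp_min = (1.055e-34 J·s)/(2 × 1.510e-09 m) = 3.492e-26 kg·m/s

When Δx → 10Δx:
Δp'_min = ℏ/(2 × 10Δx) = (1/10) × ℏ/(2Δx) = (1/10) × Δp_min
Δp'_min = 1/10 × 3.492e-26 kg·m/s = 3.492e-27 kg·m/s

Since Δp_min ∝ 1/Δx, when Δx is increased to 10 times its original value, Δp_min decreases to 1/10 of its original value.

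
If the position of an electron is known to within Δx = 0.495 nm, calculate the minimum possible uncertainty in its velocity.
116.937 km/s

Using the Heisenberg uncertainty principle and Δp = mΔv:
ΔxΔp ≥ ℏ/2
Δx(mΔv) ≥ ℏ/2

The minimum uncertainty in velocity is:
Δv_min = ℏ/(2mΔx)
Δv_min = (1.055e-34 J·s) / (2 × 9.109e-31 kg × 4.950e-10 m)
Δv_min = 1.169e+05 m/s = 116.937 km/s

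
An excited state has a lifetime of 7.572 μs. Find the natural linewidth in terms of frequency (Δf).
10.509 kHz

Using the energy-time uncertainty principle and E = hf:
ΔEΔt ≥ ℏ/2
hΔf·Δt ≥ ℏ/2

The minimum frequency uncertainty is:
Δf = ℏ/(2hτ) = 1/(4πτ)
Δf = 1/(4π × 7.572e-06 s)
Δf = 1.051e+04 Hz = 10.509 kHz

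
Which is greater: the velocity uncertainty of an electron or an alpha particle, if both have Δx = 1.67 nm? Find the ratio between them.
The electron has the larger minimum velocity uncertainty, by a ratio of 7294.3.

For both particles, Δp_min = ℏ/(2Δx) = 3.157e-26 kg·m/s (same for both).

The velocity uncertainty is Δv = Δp/m:
- electron: Δv = 3.157e-26 / 9.109e-31 = 3.466e+04 m/s = 34.661 km/s
- alpha particle: Δv = 3.157e-26 / 6.645e-27 = 4.752e+00 m/s = 4.752 m/s

Ratio: 3.466e+04 / 4.752e+00 = 7294.3

The lighter particle has larger velocity uncertainty because Δv ∝ 1/m.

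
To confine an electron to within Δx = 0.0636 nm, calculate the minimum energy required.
2.355 eV

Localizing a particle requires giving it sufficient momentum uncertainty:

1. From uncertainty principle: Δp ≥ ℏ/(2Δx)
   Δp_min = (1.055e-34 J·s) / (2 × 6.360e-11 m)
   Δp_min = 8.291e-25 kg·m/s

2. This momentum uncertainty corresponds to kinetic energy:
   KE ≈ (Δp)²/(2m) = (8.291e-25)²/(2 × 9.109e-31 kg)
   KE = 3.773e-19 J = 2.355 eV

Tighter localization requires more energy.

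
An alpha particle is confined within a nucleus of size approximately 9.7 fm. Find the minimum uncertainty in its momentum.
5.436 × 10^-21 kg·m/s

Using the Heisenberg uncertainty principle:
ΔxΔp ≥ ℏ/2

With Δx ≈ L = 9.700e-15 m (the confinement size):
Δp_min = ℏ/(2Δx)
Δp_min = (1.055e-34 J·s) / (2 × 9.700e-15 m)
Δp_min = 5.436e-21 kg·m/s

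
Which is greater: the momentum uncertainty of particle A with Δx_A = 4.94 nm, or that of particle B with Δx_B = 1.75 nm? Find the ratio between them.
Particle B has the larger minimum momentum uncertainty, by a factor of 2.82.

For each particle, the minimum momentum uncertainty is Δp_min = ℏ/(2Δx):

Particle A: Δp_A = ℏ/(2×4.940e-09 m) = 1.067e-26 kg·m/s
Particle B: Δp_B = ℏ/(2×1.750e-09 m) = 3.013e-26 kg·m/s

Ratio: Δp_B/Δp_A = 2.82

Since Δp_min ∝ 1/Δx, the particle with smaller position uncertainty (B) has larger momentum uncertainty.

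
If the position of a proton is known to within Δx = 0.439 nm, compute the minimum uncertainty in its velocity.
71.810 m/s

Using the Heisenberg uncertainty principle and Δp = mΔv:
ΔxΔp ≥ ℏ/2
Δx(mΔv) ≥ ℏ/2

The minimum uncertainty in velocity is:
Δv_min = ℏ/(2mΔx)
Δv_min = (1.055e-34 J·s) / (2 × 1.673e-27 kg × 4.390e-10 m)
Δv_min = 7.181e+01 m/s = 71.810 m/s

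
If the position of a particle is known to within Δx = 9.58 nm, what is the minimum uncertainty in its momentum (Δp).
5.504 × 10^-27 kg·m/s

Using the Heisenberg uncertainty principle:
ΔxΔp ≥ ℏ/2

The minimum uncertainty in momentum is:
Δp_min = ℏ/(2Δx)
Δp_min = (1.055e-34 J·s) / (2 × 9.580e-09 m)
Δp_min = 5.504e-27 kg·m/s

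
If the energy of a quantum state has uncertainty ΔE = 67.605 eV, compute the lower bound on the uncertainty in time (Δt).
4.868 as

Using the energy-time uncertainty principle:
ΔEΔt ≥ ℏ/2

The minimum uncertainty in time is:
Δt_min = ℏ/(2ΔE)
Δt_min = (1.055e-34 J·s) / (2 × 1.083e-17 J)
Δt_min = 4.868e-18 s = 4.868 as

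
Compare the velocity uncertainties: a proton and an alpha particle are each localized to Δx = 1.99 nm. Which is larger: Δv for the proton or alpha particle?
The proton has the larger minimum velocity uncertainty, by a ratio of 4.0.

For both particles, Δp_min = ℏ/(2Δx) = 2.650e-26 kg·m/s (same for both).

The velocity uncertainty is Δv = Δp/m:
- proton: Δv = 2.650e-26 / 1.673e-27 = 1.584e+01 m/s = 15.841 m/s
- alpha particle: Δv = 2.650e-26 / 6.645e-27 = 3.988e+00 m/s = 3.988 m/s

Ratio: 1.584e+01 / 3.988e+00 = 4.0

The lighter particle has larger velocity uncertainty because Δv ∝ 1/m.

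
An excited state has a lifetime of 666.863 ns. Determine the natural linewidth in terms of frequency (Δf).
119.331 kHz

Using the energy-time uncertainty principle and E = hf:
ΔEΔt ≥ ℏ/2
hΔf·Δt ≥ ℏ/2

The minimum frequency uncertainty is:
Δf = ℏ/(2hτ) = 1/(4πτ)
Δf = 1/(4π × 6.669e-07 s)
Δf = 1.193e+05 Hz = 119.331 kHz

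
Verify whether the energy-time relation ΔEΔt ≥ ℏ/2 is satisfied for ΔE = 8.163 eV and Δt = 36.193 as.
No, it violates the uncertainty relation.

Calculate the product ΔEΔt:
ΔE = 8.163 eV = 1.308e-18 J
ΔEΔt = (1.308e-18 J) × (3.619e-17 s)
ΔEΔt = 4.734e-35 J·s

Compare to the minimum allowed value ℏ/2:
ℏ/2 = 5.273e-35 J·s

Since ΔEΔt = 4.734e-35 J·s < 5.273e-35 J·s = ℏ/2,
this violates the uncertainty relation.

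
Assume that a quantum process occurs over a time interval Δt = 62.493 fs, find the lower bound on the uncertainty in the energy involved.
5.266 meV

Using the energy-time uncertainty principle:
ΔEΔt ≥ ℏ/2

The minimum uncertainty in energy is:
ΔE_min = ℏ/(2Δt)
ΔE_min = (1.055e-34 J·s) / (2 × 6.249e-14 s)
ΔE_min = 8.438e-22 J = 5.266 meV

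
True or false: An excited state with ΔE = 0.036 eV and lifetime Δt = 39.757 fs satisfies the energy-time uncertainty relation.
Yes, it satisfies the uncertainty relation.

Calculate the product ΔEΔt:
ΔE = 0.036 eV = 5.768e-21 J
ΔEΔt = (5.768e-21 J) × (3.976e-14 s)
ΔEΔt = 2.293e-34 J·s

Compare to the minimum allowed value ℏ/2:
ℏ/2 = 5.273e-35 J·s

Since ΔEΔt = 2.293e-34 J·s ≥ 5.273e-35 J·s = ℏ/2,
this satisfies the uncertainty relation.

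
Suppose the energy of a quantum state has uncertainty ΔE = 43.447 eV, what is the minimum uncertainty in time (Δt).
7.575 as

Using the energy-time uncertainty principle:
ΔEΔt ≥ ℏ/2

The minimum uncertainty in time is:
Δt_min = ℏ/(2ΔE)
Δt_min = (1.055e-34 J·s) / (2 × 6.961e-18 J)
Δt_min = 7.575e-18 s = 7.575 as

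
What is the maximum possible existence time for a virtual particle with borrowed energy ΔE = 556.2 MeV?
5.917 × 10^-25 s

Using the energy-time uncertainty principle:
ΔEΔt ≥ ℏ/2

For a virtual particle borrowing energy ΔE, the maximum lifetime is:
Δt_max = ℏ/(2ΔE)

Converting energy:
ΔE = 556.2 MeV = 8.911e-11 J

Δt_max = (1.055e-34 J·s) / (2 × 8.911e-11 J)
Δt_max = 5.917e-25 s = 5.917 × 10^-25 s

Virtual particles with higher borrowed energy exist for shorter times.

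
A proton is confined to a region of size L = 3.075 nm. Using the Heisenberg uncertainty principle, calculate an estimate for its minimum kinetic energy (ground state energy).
548.610 neV

Using the uncertainty principle to estimate ground state energy:

1. The position uncertainty is approximately the confinement size:
   Δx ≈ L = 3.075e-09 m

2. From ΔxΔp ≥ ℏ/2, the minimum momentum uncertainty is:
   Δp ≈ ℏ/(2L) = 1.715e-26 kg·m/s

3. The kinetic energy is approximately:
   KE ≈ (Δp)²/(2m) = (1.715e-26)²/(2 × 1.673e-27 kg)
   KE ≈ 8.790e-26 J = 548.610 neV

This is an order-of-magnitude estimate of the ground state energy.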